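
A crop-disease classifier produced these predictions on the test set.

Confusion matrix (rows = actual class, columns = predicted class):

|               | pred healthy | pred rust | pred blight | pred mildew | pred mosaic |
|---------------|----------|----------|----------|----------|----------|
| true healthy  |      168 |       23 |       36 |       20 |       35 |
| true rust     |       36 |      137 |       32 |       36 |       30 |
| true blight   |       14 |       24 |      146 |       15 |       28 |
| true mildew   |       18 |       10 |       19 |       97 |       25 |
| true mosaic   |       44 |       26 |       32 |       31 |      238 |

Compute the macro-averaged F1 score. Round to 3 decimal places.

0.586

Per-class F1 score (2·TP/(2·TP+FP+FN)):
  healthy: TP=168, FP=36+14+18+44=112, FN=23+36+20+35=114 → 336/562 = 0.5979
  rust: TP=137, FP=23+24+10+26=83, FN=36+32+36+30=134 → 274/491 = 0.5580
  blight: TP=146, FP=36+32+19+32=119, FN=14+24+15+28=81 → 292/492 = 0.5935
  mildew: TP=97, FP=20+36+15+31=102, FN=18+10+19+25=72 → 194/368 = 0.5272
  mosaic: TP=238, FP=35+30+28+25=118, FN=44+26+32+31=133 → 476/727 = 0.6547
Macro-F1 score = mean = (0.5979 + 0.5580 + 0.5935 + 0.5272 + 0.6547) / 5 = 0.586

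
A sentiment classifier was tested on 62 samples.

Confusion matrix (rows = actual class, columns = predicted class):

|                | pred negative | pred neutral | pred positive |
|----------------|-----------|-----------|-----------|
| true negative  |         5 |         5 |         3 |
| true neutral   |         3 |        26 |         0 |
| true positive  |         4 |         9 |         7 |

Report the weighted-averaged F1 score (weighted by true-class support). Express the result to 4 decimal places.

0.5869

Per-class F1 score (2·TP/(2·TP+FP+FN)):
  negative: TP=5, FP=3+4=7, FN=5+3=8 → 10/25 = 0.40000
  neutral: TP=26, FP=5+9=14, FN=3+0=3 → 52/69 = 0.75362
  positive: TP=7, FP=3+0=3, FN=4+9=13 → 14/30 = 0.46667
Weighted-F1 score = Σ (supportᵢ/N)·F1 scoreᵢ with N=62: (13/62)·0.40000 + (29/62)·0.75362 + (20/62)·0.46667 = 0.5869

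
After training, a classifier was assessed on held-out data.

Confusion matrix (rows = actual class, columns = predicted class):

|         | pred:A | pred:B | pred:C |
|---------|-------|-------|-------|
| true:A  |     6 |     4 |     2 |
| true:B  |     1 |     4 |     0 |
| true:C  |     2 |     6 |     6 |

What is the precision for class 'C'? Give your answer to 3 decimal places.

Take TP from the diagonal, FP from the rest of the 'C' prediction marginal, FN from the rest of the 'C' actual marginal.
precision = TP/(TP+FP).
C: TP=6, FP=2+0=2 → 6/8 = 0.7500

0.750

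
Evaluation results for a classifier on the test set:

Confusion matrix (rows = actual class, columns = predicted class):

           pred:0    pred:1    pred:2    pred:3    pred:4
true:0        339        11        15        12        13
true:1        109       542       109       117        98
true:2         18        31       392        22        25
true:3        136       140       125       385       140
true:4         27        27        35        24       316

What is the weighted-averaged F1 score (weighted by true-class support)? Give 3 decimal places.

0.607

Per-class F1 score (2·TP/(2·TP+FP+FN)):
  0: TP=339, FP=109+18+136+27=290, FN=11+15+12+13=51 → 678/1019 = 0.6654
  1: TP=542, FP=11+31+140+27=209, FN=109+109+117+98=433 → 1084/1726 = 0.6280
  2: TP=392, FP=15+109+125+35=284, FN=18+31+22+25=96 → 784/1164 = 0.6735
  3: TP=385, FP=12+117+22+24=175, FN=136+140+125+140=541 → 770/1486 = 0.5182
  4: TP=316, FP=13+98+25+140=276, FN=27+27+35+24=113 → 632/1021 = 0.6190
Weighted-F1 score = Σ (supportᵢ/N)·F1 scoreᵢ with N=3208: (390/3208)·0.6654 + (975/3208)·0.6280 + (488/3208)·0.6735 + (926/3208)·0.5182 + (429/3208)·0.6190 = 0.607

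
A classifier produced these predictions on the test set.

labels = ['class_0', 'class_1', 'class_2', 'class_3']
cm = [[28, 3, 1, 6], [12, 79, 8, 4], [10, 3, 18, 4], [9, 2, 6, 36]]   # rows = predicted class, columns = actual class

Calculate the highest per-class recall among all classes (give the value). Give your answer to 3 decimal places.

Per-class recall (TP/(TP+FN)):
  class_0: TP=28, FN=12+10+9=31 → 28/59 = 0.4746
  class_1: TP=79, FN=3+3+2=8 → 79/87 = 0.9080
  class_2: TP=18, FN=1+8+6=15 → 18/33 = 0.5455
  class_3: TP=36, FN=6+4+4=14 → 36/50 = 0.7200
Highest is class 'class_1' with recall = 0.908.

0.908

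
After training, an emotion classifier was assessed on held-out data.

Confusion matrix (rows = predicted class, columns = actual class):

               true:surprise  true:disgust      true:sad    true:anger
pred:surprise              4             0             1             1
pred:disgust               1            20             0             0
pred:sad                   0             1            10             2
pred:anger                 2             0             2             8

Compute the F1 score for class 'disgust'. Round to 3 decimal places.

0.952

One-vs-rest for 'disgust': TP = diagonal; FP = other classes predicted 'disgust'; FN = 'disgust' predicted as other.
F1 score = 2·TP/(2·TP+FP+FN).
disgust: TP=20, FP=1+0+0=1, FN=0+1+0=1 → 40/42 = 0.9524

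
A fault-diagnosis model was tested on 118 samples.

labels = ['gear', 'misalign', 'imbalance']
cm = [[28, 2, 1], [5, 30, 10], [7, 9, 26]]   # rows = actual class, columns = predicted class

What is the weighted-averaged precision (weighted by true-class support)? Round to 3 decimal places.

Per-class precision (TP/(TP+FP)):
  gear: TP=28, FP=5+7=12 → 28/40 = 0.7000
  misalign: TP=30, FP=2+9=11 → 30/41 = 0.7317
  imbalance: TP=26, FP=1+10=11 → 26/37 = 0.7027
Weighted-precision = Σ (supportᵢ/N)·precisionᵢ with N=118: (31/118)·0.7000 + (45/118)·0.7317 + (42/118)·0.7027 = 0.713

0.713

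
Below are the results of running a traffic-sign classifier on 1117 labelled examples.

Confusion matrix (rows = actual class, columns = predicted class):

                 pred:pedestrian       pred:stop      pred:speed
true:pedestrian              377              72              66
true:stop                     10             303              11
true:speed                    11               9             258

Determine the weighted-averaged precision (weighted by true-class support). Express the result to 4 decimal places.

0.8573

Per-class precision (TP/(TP+FP)):
  pedestrian: TP=377, FP=10+11=21 → 377/398 = 0.94724
  stop: TP=303, FP=72+9=81 → 303/384 = 0.78906
  speed: TP=258, FP=66+11=77 → 258/335 = 0.77015
Weighted-precision = Σ (supportᵢ/N)·precisionᵢ with N=1117: (515/1117)·0.94724 + (324/1117)·0.78906 + (278/1117)·0.77015 = 0.8573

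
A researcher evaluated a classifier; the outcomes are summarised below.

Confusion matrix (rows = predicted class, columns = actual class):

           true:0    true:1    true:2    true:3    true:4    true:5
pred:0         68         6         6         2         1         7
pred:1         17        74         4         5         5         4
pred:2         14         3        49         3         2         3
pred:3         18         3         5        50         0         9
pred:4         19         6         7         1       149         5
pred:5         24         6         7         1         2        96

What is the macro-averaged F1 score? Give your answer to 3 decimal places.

0.697

Per-class F1 score (2·TP/(2·TP+FP+FN)):
  0: TP=68, FP=6+6+2+1+7=22, FN=17+14+18+19+24=92 → 136/250 = 0.5440
  1: TP=74, FP=17+4+5+5+4=35, FN=6+3+3+6+6=24 → 148/207 = 0.7150
  2: TP=49, FP=14+3+3+2+3=25, FN=6+4+5+7+7=29 → 98/152 = 0.6447
  3: TP=50, FP=18+3+5+0+9=35, FN=2+5+3+1+1=12 → 100/147 = 0.6803
  4: TP=149, FP=19+6+7+1+5=38, FN=1+5+2+0+2=10 → 298/346 = 0.8613
  5: TP=96, FP=24+6+7+1+2=40, FN=7+4+3+9+5=28 → 192/260 = 0.7385
Macro-F1 score = mean = (0.5440 + 0.7150 + 0.6447 + 0.6803 + 0.8613 + 0.7385) / 6 = 0.697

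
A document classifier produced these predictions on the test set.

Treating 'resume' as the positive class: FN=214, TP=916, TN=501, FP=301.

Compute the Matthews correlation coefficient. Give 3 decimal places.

0.444

MCC = (TP·TN − FP·FN) / √((TP+FP)(TP+FN)(TN+FP)(TN+FN))
Numerator = 916·501 − 301·214 = 394502
Denominator = √(1217·1130·802·715) = √788586670300 = 888024.0257
MCC = 394502 / 888024.0257 = 0.444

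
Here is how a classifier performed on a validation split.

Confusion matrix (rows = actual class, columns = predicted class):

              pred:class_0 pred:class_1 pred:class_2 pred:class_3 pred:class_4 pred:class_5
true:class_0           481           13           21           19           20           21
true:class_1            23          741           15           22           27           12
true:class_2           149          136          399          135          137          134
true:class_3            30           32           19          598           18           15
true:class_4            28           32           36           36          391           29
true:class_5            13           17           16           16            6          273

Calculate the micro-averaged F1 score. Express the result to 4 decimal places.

Micro-averaging pools counts across classes: ΣTP=2883, ΣFP=1227, ΣFN=1227.
Micro-F1 score = 2·TP/(2·TP+FP+FN) on pooled counts = 0.7015 (equals overall accuracy in single-label multiclass).

0.7015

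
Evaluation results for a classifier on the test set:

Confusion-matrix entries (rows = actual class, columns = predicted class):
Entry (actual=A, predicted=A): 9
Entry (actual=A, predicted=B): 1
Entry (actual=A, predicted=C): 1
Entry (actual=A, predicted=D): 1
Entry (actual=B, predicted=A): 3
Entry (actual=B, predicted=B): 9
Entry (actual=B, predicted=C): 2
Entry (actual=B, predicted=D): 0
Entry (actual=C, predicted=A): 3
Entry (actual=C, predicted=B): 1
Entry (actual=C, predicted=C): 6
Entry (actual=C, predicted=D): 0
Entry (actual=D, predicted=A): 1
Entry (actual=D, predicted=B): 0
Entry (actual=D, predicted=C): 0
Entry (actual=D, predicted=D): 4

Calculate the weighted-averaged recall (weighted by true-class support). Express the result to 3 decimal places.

Per-class recall (TP/(TP+FN)):
  A: TP=9, FN=1+1+1=3 → 9/12 = 0.7500
  B: TP=9, FN=3+2+0=5 → 9/14 = 0.6429
  C: TP=6, FN=3+1+0=4 → 6/10 = 0.6000
  D: TP=4, FN=1+0+0=1 → 4/5 = 0.8000
Weighted-recall = Σ (supportᵢ/N)·recallᵢ with N=41: (12/41)·0.7500 + (14/41)·0.6429 + (10/41)·0.6000 + (5/41)·0.8000 = 0.683

0.683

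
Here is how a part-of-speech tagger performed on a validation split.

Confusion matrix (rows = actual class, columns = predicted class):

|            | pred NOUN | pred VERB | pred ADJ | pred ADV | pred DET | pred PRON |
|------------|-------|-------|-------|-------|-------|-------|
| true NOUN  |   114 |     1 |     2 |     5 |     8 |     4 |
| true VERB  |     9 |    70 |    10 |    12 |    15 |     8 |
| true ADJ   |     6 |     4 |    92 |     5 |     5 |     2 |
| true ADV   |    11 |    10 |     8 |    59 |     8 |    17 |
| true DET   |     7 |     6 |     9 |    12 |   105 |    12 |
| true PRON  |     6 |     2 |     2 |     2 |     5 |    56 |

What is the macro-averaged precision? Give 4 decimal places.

Per-class precision (TP/(TP+FP)):
  NOUN: TP=114, FP=9+6+11+7+6=39 → 114/153 = 0.74510
  VERB: TP=70, FP=1+4+10+6+2=23 → 70/93 = 0.75269
  ADJ: TP=92, FP=2+10+8+9+2=31 → 92/123 = 0.74797
  ADV: TP=59, FP=5+12+5+12+2=36 → 59/95 = 0.62105
  DET: TP=105, FP=8+15+5+8+5=41 → 105/146 = 0.71918
  PRON: TP=56, FP=4+8+2+17+12=43 → 56/99 = 0.56566
Macro-precision = mean = (0.74510 + 0.75269 + 0.74797 + 0.62105 + 0.71918 + 0.56566) / 6 = 0.6919

0.6919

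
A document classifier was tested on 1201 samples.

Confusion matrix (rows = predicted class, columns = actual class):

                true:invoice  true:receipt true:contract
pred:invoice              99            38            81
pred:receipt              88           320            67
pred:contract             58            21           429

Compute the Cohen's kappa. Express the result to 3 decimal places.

0.537

Observed agreement pₒ = trace/N = 848/1201 = 0.7061
Expected agreement pₑ = Σ (rowᵢ·colᵢ)/N² = (245·218 + 379·475 + 577·508)/1201² = 0.3651
κ = (pₒ − pₑ)/(1 − pₑ) = (0.7061 − 0.3651)/(1 − 0.3651) = 0.537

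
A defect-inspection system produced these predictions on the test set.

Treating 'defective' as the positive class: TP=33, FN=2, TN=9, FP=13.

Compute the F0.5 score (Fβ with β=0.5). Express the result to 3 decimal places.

0.753

Fβ = (1+β²)·TP / ((1+β²)·TP + β²·FN + FP), with β²=1/4
= 1.25·33 / (1.25·33 + 0.25·2 + 13) = 0.753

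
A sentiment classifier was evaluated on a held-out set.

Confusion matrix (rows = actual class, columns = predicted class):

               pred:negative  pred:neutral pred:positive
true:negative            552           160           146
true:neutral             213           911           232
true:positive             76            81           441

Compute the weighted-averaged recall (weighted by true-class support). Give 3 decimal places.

0.677

Per-class recall (TP/(TP+FN)):
  negative: TP=552, FN=160+146=306 → 552/858 = 0.6434
  neutral: TP=911, FN=213+232=445 → 911/1356 = 0.6718
  positive: TP=441, FN=76+81=157 → 441/598 = 0.7375
Weighted-recall = Σ (supportᵢ/N)·recallᵢ with N=2812: (858/2812)·0.6434 + (1356/2812)·0.6718 + (598/2812)·0.7375 = 0.677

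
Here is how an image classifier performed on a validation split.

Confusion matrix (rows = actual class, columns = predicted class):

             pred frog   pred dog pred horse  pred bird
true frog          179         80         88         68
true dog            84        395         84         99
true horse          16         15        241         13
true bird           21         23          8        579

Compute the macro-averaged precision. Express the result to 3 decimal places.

Per-class precision (TP/(TP+FP)):
  frog: TP=179, FP=84+16+21=121 → 179/300 = 0.5967
  dog: TP=395, FP=80+15+23=118 → 395/513 = 0.7700
  horse: TP=241, FP=88+84+8=180 → 241/421 = 0.5724
  bird: TP=579, FP=68+99+13=180 → 579/759 = 0.7628
Macro-precision = mean = (0.5967 + 0.7700 + 0.5724 + 0.7628) / 4 = 0.675

0.675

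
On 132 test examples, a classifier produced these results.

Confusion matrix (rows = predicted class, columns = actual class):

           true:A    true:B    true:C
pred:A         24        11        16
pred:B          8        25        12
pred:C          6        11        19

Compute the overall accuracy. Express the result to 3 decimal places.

0.515

Accuracy = trace / total = (24+25+19=68) / 132 = 68/132 = 0.515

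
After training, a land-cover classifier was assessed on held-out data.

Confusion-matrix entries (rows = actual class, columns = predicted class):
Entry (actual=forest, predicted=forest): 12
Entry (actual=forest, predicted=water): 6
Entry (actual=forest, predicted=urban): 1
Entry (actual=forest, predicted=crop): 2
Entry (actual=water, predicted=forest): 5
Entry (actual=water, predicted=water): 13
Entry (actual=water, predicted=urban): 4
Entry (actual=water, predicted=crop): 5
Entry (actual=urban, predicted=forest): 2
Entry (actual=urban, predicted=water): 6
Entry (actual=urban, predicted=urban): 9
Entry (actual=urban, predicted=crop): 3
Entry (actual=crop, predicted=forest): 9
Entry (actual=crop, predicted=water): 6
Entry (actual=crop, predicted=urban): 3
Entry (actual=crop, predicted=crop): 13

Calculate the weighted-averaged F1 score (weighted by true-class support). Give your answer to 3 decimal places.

0.475

Per-class F1 score (2·TP/(2·TP+FP+FN)):
  forest: TP=12, FP=5+2+9=16, FN=6+1+2=9 → 24/49 = 0.4898
  water: TP=13, FP=6+6+6=18, FN=5+4+5=14 → 26/58 = 0.4483
  urban: TP=9, FP=1+4+3=8, FN=2+6+3=11 → 18/37 = 0.4865
  crop: TP=13, FP=2+5+3=10, FN=9+6+3=18 → 26/54 = 0.4815
Weighted-F1 score = Σ (supportᵢ/N)·F1 scoreᵢ with N=99: (21/99)·0.4898 + (27/99)·0.4483 + (20/99)·0.4865 + (31/99)·0.4815 = 0.475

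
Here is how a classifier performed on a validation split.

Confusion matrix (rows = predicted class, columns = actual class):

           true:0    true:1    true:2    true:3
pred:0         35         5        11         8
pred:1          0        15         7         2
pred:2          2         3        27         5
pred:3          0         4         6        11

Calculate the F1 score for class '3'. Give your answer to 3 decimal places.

0.468

One-vs-rest for '3': TP = diagonal; FP = other classes predicted '3'; FN = '3' predicted as other.
F1 score = 2·TP/(2·TP+FP+FN).
3: TP=11, FP=0+4+6=10, FN=8+2+5=15 → 22/47 = 0.4681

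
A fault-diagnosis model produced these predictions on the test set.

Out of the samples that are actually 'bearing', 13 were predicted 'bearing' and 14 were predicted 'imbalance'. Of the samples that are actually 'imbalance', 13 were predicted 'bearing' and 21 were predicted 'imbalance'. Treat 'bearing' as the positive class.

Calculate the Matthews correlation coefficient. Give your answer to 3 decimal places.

MCC = (TP·TN − FP·FN) / √((TP+FP)(TP+FN)(TN+FP)(TN+FN))
Numerator = 13·21 − 13·14 = 91
Denominator = √(26·27·34·35) = √835380 = 913.9912
MCC = 91 / 913.9912 = 0.100

0.100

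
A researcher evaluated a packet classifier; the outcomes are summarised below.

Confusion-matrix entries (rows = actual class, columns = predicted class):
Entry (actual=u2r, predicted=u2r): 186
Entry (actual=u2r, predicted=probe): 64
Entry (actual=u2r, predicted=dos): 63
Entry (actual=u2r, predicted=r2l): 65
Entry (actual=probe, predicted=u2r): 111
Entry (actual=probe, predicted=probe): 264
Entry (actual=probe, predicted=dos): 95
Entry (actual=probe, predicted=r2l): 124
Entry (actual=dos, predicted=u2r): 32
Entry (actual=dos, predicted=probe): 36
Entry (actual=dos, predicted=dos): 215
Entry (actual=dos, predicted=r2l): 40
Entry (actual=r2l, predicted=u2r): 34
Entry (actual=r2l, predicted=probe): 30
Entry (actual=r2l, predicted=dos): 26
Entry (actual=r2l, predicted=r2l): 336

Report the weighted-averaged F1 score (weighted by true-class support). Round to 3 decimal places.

0.574

Per-class F1 score (2·TP/(2·TP+FP+FN)):
  u2r: TP=186, FP=111+32+34=177, FN=64+63+65=192 → 372/741 = 0.5020
  probe: TP=264, FP=64+36+30=130, FN=111+95+124=330 → 528/988 = 0.5344
  dos: TP=215, FP=63+95+26=184, FN=32+36+40=108 → 430/722 = 0.5956
  r2l: TP=336, FP=65+124+40=229, FN=34+30+26=90 → 672/991 = 0.6781
Weighted-F1 score = Σ (supportᵢ/N)·F1 scoreᵢ with N=1721: (378/1721)·0.5020 + (594/1721)·0.5344 + (323/1721)·0.5956 + (426/1721)·0.6781 = 0.574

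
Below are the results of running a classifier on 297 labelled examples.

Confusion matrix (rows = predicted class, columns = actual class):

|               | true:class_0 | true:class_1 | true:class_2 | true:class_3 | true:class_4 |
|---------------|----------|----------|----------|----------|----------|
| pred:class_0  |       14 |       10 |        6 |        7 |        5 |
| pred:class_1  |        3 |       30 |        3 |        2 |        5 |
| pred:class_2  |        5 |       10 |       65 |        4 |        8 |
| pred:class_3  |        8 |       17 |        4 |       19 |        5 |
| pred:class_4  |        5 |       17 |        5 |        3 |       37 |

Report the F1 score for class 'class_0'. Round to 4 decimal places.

0.3636

One-vs-rest for 'class_0': TP = diagonal; FP = other classes predicted 'class_0'; FN = 'class_0' predicted as other.
F1 score = 2·TP/(2·TP+FP+FN).
class_0: TP=14, FP=10+6+7+5=28, FN=3+5+8+5=21 → 28/77 = 0.36364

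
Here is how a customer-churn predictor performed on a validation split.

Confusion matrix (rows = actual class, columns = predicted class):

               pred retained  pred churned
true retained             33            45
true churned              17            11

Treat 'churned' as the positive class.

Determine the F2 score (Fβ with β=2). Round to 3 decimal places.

0.327

Fβ = (1+β²)·TP / ((1+β²)·TP + β²·FN + FP), with β²=4
= 5·11 / (5·11 + 4·17 + 45) = 0.327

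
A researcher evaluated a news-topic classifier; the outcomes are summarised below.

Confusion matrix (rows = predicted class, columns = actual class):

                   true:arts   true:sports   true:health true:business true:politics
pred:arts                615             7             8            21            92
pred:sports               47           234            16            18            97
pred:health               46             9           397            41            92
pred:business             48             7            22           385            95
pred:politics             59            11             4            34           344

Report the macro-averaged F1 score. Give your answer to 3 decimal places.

Per-class F1 score (2·TP/(2·TP+FP+FN)):
  arts: TP=615, FP=7+8+21+92=128, FN=47+46+48+59=200 → 1230/1558 = 0.7895
  sports: TP=234, FP=47+16+18+97=178, FN=7+9+7+11=34 → 468/680 = 0.6882
  health: TP=397, FP=46+9+41+92=188, FN=8+16+22+4=50 → 794/1032 = 0.7694
  business: TP=385, FP=48+7+22+95=172, FN=21+18+41+34=114 → 770/1056 = 0.7292
  politics: TP=344, FP=59+11+4+34=108, FN=92+97+92+95=376 → 688/1172 = 0.5870
Macro-F1 score = mean = (0.7895 + 0.6882 + 0.7694 + 0.7292 + 0.5870) / 5 = 0.713

0.713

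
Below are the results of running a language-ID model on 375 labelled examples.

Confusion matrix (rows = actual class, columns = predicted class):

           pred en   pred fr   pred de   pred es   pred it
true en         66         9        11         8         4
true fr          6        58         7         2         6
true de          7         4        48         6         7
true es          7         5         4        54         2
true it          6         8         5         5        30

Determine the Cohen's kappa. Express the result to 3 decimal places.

Observed agreement pₒ = trace/N = 256/375 = 0.6827
Expected agreement pₑ = Σ (rowᵢ·colᵢ)/N² = (98·92 + 79·84 + 72·75 + 72·75 + 54·49)/375² = 0.2069
κ = (pₒ − pₑ)/(1 − pₑ) = (0.6827 − 0.2069)/(1 − 0.2069) = 0.600

0.600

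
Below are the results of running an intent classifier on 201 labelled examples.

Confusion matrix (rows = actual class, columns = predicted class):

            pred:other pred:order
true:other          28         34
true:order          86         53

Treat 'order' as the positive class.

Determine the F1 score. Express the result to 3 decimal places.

Precision = TP/(TP+FP) = 53/87 = 0.6092
Recall = TP/(TP+FN) = 53/139 = 0.3813
F1 = 2·TP/(2·TP+FP+FN) = 106/226 = 0.469

0.469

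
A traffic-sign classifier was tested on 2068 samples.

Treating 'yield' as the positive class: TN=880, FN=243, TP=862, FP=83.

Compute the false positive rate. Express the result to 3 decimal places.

0.086

FPR = FP/(FP+TN) = 83/(83+880) = 0.086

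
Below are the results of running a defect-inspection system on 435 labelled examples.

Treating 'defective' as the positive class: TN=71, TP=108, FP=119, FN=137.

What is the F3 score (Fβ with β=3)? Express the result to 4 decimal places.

Fβ = (1+β²)·TP / ((1+β²)·TP + β²·FN + FP), with β²=9
= 10·108 / (10·108 + 9·137 + 119) = 0.4441

0.4441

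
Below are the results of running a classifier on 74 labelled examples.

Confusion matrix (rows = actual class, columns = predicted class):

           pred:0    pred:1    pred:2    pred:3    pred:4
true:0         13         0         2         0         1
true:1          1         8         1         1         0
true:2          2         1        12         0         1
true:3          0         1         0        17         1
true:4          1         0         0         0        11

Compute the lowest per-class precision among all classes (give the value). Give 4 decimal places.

0.7647

Per-class precision (TP/(TP+FP)):
  0: TP=13, FP=1+2+0+1=4 → 13/17 = 0.76471
  1: TP=8, FP=0+1+1+0=2 → 8/10 = 0.80000
  2: TP=12, FP=2+1+0+0=3 → 12/15 = 0.80000
  3: TP=17, FP=0+1+0+0=1 → 17/18 = 0.94444
  4: TP=11, FP=1+0+1+1=3 → 11/14 = 0.78571
Lowest is class '0' with precision = 0.7647.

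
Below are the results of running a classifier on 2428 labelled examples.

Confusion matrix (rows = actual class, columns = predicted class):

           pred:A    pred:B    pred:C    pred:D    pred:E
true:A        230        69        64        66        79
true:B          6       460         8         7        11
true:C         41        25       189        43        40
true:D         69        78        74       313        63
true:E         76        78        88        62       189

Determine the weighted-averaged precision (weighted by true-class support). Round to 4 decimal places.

0.5647

Per-class precision (TP/(TP+FP)):
  A: TP=230, FP=6+41+69+76=192 → 230/422 = 0.54502
  B: TP=460, FP=69+25+78+78=250 → 460/710 = 0.64789
  C: TP=189, FP=64+8+74+88=234 → 189/423 = 0.44681
  D: TP=313, FP=66+7+43+62=178 → 313/491 = 0.63747
  E: TP=189, FP=79+11+40+63=193 → 189/382 = 0.49476
Weighted-precision = Σ (supportᵢ/N)·precisionᵢ with N=2428: (508/2428)·0.54502 + (492/2428)·0.64789 + (338/2428)·0.44681 + (597/2428)·0.63747 + (493/2428)·0.49476 = 0.5647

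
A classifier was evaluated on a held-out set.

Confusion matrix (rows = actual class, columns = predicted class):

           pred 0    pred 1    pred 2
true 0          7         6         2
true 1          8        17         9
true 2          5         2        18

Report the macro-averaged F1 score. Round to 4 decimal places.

Per-class F1 score (2·TP/(2·TP+FP+FN)):
  0: TP=7, FP=8+5=13, FN=6+2=8 → 14/35 = 0.40000
  1: TP=17, FP=6+2=8, FN=8+9=17 → 34/59 = 0.57627
  2: TP=18, FP=2+9=11, FN=5+2=7 → 36/54 = 0.66667
Macro-F1 score = mean = (0.40000 + 0.57627 + 0.66667) / 3 = 0.5476

0.5476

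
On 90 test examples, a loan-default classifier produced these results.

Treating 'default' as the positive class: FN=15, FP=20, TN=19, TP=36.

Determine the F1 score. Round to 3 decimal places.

0.673

Precision = TP/(TP+FP) = 36/56 = 0.6429
Recall = TP/(TP+FN) = 36/51 = 0.7059
F1 = 2·TP/(2·TP+FP+FN) = 72/107 = 0.673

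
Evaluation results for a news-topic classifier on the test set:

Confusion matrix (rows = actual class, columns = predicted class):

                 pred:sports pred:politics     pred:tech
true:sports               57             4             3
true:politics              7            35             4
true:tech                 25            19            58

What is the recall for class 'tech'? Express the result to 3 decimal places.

Treat 'tech' as positive and all other classes as negative.
recall = TP/(TP+FN).
tech: TP=58, FN=25+19=44 → 58/102 = 0.5686

0.569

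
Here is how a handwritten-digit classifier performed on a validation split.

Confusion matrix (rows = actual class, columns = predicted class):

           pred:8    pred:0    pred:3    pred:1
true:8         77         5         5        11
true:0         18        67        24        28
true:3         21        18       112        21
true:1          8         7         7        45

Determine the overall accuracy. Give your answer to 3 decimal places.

0.635

Accuracy = trace / total = (77+67+112+45=301) / 474 = 301/474 = 0.635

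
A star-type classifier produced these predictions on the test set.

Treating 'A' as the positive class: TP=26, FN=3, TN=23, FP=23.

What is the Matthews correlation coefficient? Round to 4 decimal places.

0.4058

MCC = (TP·TN − FP·FN) / √((TP+FP)(TP+FN)(TN+FP)(TN+FN))
Numerator = 26·23 − 23·3 = 529
Denominator = √(49·29·46·26) = √1699516 = 1303.6549
MCC = 529 / 1303.6549 = 0.4058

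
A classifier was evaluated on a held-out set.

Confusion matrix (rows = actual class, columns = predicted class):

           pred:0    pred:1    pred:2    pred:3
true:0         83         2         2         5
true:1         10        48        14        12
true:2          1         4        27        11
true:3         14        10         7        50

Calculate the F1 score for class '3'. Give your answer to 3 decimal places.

0.629

Take TP from the diagonal, FP from the rest of the '3' prediction marginal, FN from the rest of the '3' actual marginal.
F1 score = 2·TP/(2·TP+FP+FN).
3: TP=50, FP=5+12+11=28, FN=14+10+7=31 → 100/159 = 0.6289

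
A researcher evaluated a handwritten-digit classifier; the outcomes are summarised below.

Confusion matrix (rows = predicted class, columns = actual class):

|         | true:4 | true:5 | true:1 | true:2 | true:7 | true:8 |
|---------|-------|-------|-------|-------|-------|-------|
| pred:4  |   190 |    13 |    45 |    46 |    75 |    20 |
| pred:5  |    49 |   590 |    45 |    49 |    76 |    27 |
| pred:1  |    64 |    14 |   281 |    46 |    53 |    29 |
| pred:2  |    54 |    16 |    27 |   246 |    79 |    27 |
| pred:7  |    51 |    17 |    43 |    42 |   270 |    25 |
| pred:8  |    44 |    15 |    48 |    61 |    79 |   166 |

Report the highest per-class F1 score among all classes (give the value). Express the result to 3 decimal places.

0.786

Per-class F1 score (2·TP/(2·TP+FP+FN)):
  4: TP=190, FP=13+45+46+75+20=199, FN=49+64+54+51+44=262 → 380/841 = 0.4518
  5: TP=590, FP=49+45+49+76+27=246, FN=13+14+16+17+15=75 → 1180/1501 = 0.7861
  1: TP=281, FP=64+14+46+53+29=206, FN=45+45+27+43+48=208 → 562/976 = 0.5758
  2: TP=246, FP=54+16+27+79+27=203, FN=46+49+46+42+61=244 → 492/939 = 0.5240
  7: TP=270, FP=51+17+43+42+25=178, FN=75+76+53+79+79=362 → 540/1080 = 0.5000
  8: TP=166, FP=44+15+48+61+79=247, FN=20+27+29+27+25=128 → 332/707 = 0.4696
Highest is class '5' with F1 score = 0.786.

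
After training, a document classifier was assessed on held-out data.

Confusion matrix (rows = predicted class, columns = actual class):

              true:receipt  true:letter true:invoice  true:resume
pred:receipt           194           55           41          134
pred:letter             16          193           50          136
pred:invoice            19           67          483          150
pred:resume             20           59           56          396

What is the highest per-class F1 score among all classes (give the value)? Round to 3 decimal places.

0.716

Per-class F1 score (2·TP/(2·TP+FP+FN)):
  receipt: TP=194, FP=55+41+134=230, FN=16+19+20=55 → 388/673 = 0.5765
  letter: TP=193, FP=16+50+136=202, FN=55+67+59=181 → 386/769 = 0.5020
  invoice: TP=483, FP=19+67+150=236, FN=41+50+56=147 → 966/1349 = 0.7161
  resume: TP=396, FP=20+59+56=135, FN=134+136+150=420 → 792/1347 = 0.5880
Highest is class 'invoice' with F1 score = 0.716.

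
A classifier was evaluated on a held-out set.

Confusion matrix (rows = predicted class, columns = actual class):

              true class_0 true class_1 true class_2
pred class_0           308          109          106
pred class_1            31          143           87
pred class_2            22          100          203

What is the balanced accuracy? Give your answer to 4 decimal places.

Balanced accuracy = mean of per-class recall.
  class_0: recall = 308/361 = 0.85319
  class_1: recall = 143/352 = 0.40625
  class_2: recall = 203/396 = 0.51263
Mean = (0.85319 + 0.40625 + 0.51263) / 3 = 0.5907

0.5907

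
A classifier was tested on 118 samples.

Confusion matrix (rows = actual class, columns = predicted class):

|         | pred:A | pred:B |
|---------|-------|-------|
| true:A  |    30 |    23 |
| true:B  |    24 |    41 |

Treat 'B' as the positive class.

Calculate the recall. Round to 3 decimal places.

0.631

Recall = TP/(TP+FN) = 41/(41+24) = 41/65 = 0.631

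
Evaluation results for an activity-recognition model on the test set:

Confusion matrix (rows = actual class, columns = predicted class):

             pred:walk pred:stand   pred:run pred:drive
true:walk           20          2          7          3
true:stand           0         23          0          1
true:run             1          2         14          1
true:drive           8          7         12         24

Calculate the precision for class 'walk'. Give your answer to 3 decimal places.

Take TP from the diagonal, FP from the rest of the 'walk' prediction marginal, FN from the rest of the 'walk' actual marginal.
precision = TP/(TP+FP).
walk: TP=20, FP=0+1+8=9 → 20/29 = 0.6897

0.690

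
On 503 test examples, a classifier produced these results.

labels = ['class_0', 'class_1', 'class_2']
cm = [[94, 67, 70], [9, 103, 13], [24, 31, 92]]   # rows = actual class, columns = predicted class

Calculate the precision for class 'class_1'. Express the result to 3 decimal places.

One-vs-rest for 'class_1': TP = diagonal; FP = other classes predicted 'class_1'; FN = 'class_1' predicted as other.
precision = TP/(TP+FP).
class_1: TP=103, FP=67+31=98 → 103/201 = 0.5124

0.512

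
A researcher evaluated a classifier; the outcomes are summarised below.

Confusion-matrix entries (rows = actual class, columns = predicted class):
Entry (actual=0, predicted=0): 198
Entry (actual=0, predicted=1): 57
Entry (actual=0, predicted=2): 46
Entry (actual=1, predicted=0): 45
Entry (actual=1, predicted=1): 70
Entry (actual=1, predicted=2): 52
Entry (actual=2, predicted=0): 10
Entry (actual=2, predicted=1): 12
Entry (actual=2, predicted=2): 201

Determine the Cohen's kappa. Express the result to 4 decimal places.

0.5074

Observed agreement pₒ = trace/N = 469/691 = 0.67873
Expected agreement pₑ = Σ (rowᵢ·colᵢ)/N² = (301·253 + 167·139 + 223·299)/691² = 0.34775
κ = (pₒ − pₑ)/(1 − pₑ) = (0.67873 − 0.34775)/(1 − 0.34775) = 0.5074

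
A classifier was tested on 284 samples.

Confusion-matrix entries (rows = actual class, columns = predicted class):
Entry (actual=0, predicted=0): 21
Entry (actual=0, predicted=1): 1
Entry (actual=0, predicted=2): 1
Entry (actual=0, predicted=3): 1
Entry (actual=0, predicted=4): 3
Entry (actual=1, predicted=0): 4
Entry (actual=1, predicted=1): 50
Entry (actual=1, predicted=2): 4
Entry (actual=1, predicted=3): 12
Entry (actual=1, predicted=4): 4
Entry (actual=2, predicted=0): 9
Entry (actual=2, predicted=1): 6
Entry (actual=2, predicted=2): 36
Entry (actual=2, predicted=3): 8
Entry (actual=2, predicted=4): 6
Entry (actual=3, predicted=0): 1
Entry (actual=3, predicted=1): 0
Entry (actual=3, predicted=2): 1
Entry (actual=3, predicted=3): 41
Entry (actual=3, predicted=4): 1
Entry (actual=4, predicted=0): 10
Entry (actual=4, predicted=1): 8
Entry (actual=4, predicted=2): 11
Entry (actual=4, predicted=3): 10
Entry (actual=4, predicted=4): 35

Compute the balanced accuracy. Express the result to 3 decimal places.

0.682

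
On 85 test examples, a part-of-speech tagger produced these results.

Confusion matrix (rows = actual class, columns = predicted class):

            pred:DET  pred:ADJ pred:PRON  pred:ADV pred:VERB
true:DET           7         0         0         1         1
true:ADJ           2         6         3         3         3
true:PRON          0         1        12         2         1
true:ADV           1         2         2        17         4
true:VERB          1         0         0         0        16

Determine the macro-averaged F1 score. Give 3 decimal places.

0.669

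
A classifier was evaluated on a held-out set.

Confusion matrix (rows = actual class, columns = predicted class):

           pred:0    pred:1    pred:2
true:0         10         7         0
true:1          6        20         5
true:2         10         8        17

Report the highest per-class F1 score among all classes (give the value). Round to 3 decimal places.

0.606

Per-class F1 score (2·TP/(2·TP+FP+FN)):
  0: TP=10, FP=6+10=16, FN=7+0=7 → 20/43 = 0.4651
  1: TP=20, FP=7+8=15, FN=6+5=11 → 40/66 = 0.6061
  2: TP=17, FP=0+5=5, FN=10+8=18 → 34/57 = 0.5965
Highest is class '1' with F1 score = 0.606.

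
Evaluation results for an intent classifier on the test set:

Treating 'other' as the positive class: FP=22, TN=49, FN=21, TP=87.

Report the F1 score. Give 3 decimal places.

Precision = TP/(TP+FP) = 87/109 = 0.7982
Recall = TP/(TP+FN) = 87/108 = 0.8056
F1 = 2·TP/(2·TP+FP+FN) = 174/217 = 0.802

0.802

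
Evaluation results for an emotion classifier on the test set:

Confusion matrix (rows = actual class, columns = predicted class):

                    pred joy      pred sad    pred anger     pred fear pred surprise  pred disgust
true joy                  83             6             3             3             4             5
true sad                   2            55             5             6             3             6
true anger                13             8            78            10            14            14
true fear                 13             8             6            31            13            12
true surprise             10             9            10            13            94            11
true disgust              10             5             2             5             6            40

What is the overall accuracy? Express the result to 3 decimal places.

Accuracy = trace / total = (83+55+78+31+94+40=381) / 616 = 381/616 = 0.619

0.619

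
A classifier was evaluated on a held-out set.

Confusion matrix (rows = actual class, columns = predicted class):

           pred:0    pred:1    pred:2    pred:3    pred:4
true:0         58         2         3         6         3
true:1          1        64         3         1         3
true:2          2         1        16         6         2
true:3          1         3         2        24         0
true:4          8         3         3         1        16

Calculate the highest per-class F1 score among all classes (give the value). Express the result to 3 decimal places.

Per-class F1 score (2·TP/(2·TP+FP+FN)):
  0: TP=58, FP=1+2+1+8=12, FN=2+3+6+3=14 → 116/142 = 0.8169
  1: TP=64, FP=2+1+3+3=9, FN=1+3+1+3=8 → 128/145 = 0.8828
  2: TP=16, FP=3+3+2+3=11, FN=2+1+6+2=11 → 32/54 = 0.5926
  3: TP=24, FP=6+1+6+1=14, FN=1+3+2+0=6 → 48/68 = 0.7059
  4: TP=16, FP=3+3+2+0=8, FN=8+3+3+1=15 → 32/55 = 0.5818
Highest is class '1' with F1 score = 0.883.

0.883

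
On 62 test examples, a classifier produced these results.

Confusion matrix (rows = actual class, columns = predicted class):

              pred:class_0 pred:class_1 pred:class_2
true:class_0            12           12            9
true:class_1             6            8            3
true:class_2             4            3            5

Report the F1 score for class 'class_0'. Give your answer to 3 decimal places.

Take TP from the diagonal, FP from the rest of the 'class_0' prediction marginal, FN from the rest of the 'class_0' actual marginal.
F1 score = 2·TP/(2·TP+FP+FN).
class_0: TP=12, FP=6+4=10, FN=12+9=21 → 24/55 = 0.4364

0.436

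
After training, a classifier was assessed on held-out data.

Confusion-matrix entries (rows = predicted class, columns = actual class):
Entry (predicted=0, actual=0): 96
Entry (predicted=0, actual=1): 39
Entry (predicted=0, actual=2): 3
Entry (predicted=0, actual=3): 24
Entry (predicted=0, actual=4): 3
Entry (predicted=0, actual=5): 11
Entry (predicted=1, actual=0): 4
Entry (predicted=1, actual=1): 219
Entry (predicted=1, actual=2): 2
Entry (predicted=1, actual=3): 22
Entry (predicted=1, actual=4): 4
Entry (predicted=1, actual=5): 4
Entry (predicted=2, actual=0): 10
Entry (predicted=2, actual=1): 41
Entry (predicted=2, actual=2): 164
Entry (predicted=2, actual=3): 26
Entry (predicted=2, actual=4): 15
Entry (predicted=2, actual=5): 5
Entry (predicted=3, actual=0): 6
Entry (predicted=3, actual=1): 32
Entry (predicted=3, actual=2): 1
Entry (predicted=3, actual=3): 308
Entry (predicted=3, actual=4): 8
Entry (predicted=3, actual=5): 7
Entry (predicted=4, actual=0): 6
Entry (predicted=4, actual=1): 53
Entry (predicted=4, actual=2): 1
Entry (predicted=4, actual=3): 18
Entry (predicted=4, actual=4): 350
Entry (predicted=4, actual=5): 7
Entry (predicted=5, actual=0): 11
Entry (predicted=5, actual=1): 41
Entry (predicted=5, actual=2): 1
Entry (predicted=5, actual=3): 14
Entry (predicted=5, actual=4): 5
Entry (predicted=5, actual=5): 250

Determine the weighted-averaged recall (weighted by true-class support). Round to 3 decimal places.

Per-class recall (TP/(TP+FN)):
  0: TP=96, FN=4+10+6+6+11=37 → 96/133 = 0.7218
  1: TP=219, FN=39+41+32+53+41=206 → 219/425 = 0.5153
  2: TP=164, FN=3+2+1+1+1=8 → 164/172 = 0.9535
  3: TP=308, FN=24+22+26+18+14=104 → 308/412 = 0.7476
  4: TP=350, FN=3+4+15+8+5=35 → 350/385 = 0.9091
  5: TP=250, FN=11+4+5+7+7=34 → 250/284 = 0.8803
Weighted-recall = Σ (supportᵢ/N)·recallᵢ with N=1811: (133/1811)·0.7218 + (425/1811)·0.5153 + (172/1811)·0.9535 + (412/1811)·0.7476 + (385/1811)·0.9091 + (284/1811)·0.8803 = 0.766

0.766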